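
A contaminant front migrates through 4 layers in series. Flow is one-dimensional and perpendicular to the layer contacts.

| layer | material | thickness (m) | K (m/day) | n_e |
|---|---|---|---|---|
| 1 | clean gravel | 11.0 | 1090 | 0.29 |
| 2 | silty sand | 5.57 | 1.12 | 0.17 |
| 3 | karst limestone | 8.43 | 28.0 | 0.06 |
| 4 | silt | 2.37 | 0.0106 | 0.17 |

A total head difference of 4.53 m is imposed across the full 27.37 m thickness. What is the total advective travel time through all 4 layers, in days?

255

With flow normal to the layers, continuity requires the same specific discharge q through every layer.
Σ(b_i/K_i) = 11.0/1090 + 5.57/1.12 + 8.43/28.0 + 2.37/0.0106 = 228.9 d.
q = Δh / Σ(b_i/K_i) = 4.53 / 228.9 = 0.01979 m/day.
In each layer the seepage velocity is v_i = q/n_i, so the layer transit time is t_i = b_i·n_i / q:
  layer 1 (clean gravel): t_1 = 11.0 × 0.29 / 0.01979 = 161.2 d
  layer 2 (silty sand): t_2 = 5.57 × 0.17 / 0.01979 = 47.84 d
  layer 3 (karst limestone): t_3 = 8.43 × 0.06 / 0.01979 = 25.55 d
  layer 4 (silt): t_4 = 2.37 × 0.17 / 0.01979 = 20.36 d
Total t = Σ t_i = 254.9 days.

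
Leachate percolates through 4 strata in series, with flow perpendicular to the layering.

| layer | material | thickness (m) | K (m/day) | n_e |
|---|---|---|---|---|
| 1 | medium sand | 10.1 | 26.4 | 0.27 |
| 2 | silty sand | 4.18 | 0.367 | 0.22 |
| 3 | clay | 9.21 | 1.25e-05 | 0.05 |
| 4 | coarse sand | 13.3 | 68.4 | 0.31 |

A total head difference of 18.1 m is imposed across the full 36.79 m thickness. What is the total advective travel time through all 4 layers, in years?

917

With flow normal to the layers, continuity requires the same specific discharge q through every layer.
Σ(b_i/K_i) = 10.1/26.4 + 4.18/0.367 + 9.21/1.25e-05 + 13.3/68.4 = 7.368e+05 d.
q = Δh / Σ(b_i/K_i) = 18.1 / 7.368e+05 = 2.457e-05 m/day.
In each layer the seepage velocity is v_i = q/n_i, so the layer transit time is t_i = b_i·n_i / q:
  layer 1 (medium sand): t_1 = 10.1 × 0.27 / 2.457e-05 = 1.110e+05 d
  layer 2 (silty sand): t_2 = 4.18 × 0.22 / 2.457e-05 = 37435 d
  layer 3 (clay): t_3 = 9.21 × 0.05 / 2.457e-05 = 18746 d
  layer 4 (coarse sand): t_4 = 13.3 × 0.31 / 2.457e-05 = 1.678e+05 d
Total t = Σ t_i = 3.350e+05 days = 917.3 years.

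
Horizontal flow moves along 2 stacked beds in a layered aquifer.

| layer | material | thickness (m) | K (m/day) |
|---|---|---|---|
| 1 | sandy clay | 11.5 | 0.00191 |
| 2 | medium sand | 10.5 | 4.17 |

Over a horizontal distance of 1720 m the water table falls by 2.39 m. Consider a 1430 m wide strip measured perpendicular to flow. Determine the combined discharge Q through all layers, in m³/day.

87.0

Flow is parallel to layering, so each bed carries its own Darcy discharge and the transmissivities add.
Σ(K_i·b_i) = 0.00191×11.5 + 4.17×10.5 = 43.81 m²/day.
Hydraulic gradient i = Δh / L = 2.39 / 1720 = 0.001390.
Q = Σ(K_i·b_i) · W · i = 43.81 × 1430 × 0.001390 = 87.05 m³/day.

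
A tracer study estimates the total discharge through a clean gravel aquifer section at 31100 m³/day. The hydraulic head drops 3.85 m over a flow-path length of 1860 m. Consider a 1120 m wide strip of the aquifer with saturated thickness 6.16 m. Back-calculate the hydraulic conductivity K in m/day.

Cross-sectional area A = 1120 × 6.16 = 6899 m².
Hydraulic gradient i = Δh / L = 3.85 / 1860 = 0.002070.
From Q = K·A·i, K = Q / (A·i) = 31100 / (6899 × 0.002070) = 2178 m/day.

2180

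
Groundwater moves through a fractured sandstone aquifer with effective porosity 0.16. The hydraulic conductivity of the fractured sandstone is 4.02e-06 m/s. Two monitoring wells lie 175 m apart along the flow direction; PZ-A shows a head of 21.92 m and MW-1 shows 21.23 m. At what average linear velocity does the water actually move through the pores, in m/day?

0.00856

Convert K: 4.02e-06 m/s × 86400 = 0.3473 m/day.
Hydraulic gradient i = (21.92 − 21.23) / 175 = 0.69 / 175 = 0.003943.
Darcy flux q = K · i = 0.3473 × 0.003943 = 0.001369 m/day.
Seepage velocity v = q / n_e = 0.001369 / 0.16 = 0.008559 m/day.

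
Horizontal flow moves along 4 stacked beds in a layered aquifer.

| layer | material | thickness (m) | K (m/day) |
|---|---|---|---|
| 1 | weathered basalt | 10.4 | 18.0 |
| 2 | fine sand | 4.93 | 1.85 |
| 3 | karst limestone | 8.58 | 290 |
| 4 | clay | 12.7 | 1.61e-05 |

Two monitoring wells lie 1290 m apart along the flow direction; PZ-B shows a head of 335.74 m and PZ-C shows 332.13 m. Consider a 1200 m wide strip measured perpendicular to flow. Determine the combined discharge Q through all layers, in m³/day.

9010

Flow is parallel to layering, so each bed carries its own Darcy discharge and the transmissivities add.
Σ(K_i·b_i) = 18.0×10.4 + 1.85×4.93 + 290×8.58 + 1.61e-05×12.7 = 2685 m²/day.
Hydraulic gradient i = (335.74 − 332.13) / 1290 = 3.61 / 1290 = 0.002798.
Q = Σ(K_i·b_i) · W · i = 2685 × 1200 × 0.002798 = 9015 m³/day.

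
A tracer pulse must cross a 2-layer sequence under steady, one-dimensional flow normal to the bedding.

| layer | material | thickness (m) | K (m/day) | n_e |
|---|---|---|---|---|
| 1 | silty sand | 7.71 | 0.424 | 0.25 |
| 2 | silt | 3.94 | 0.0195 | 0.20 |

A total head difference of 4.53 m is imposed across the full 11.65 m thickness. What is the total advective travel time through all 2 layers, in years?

With flow normal to the layers, continuity requires the same specific discharge q through every layer.
Σ(b_i/K_i) = 7.71/0.424 + 3.94/0.0195 = 220.2 d.
q = Δh / Σ(b_i/K_i) = 4.53 / 220.2 = 0.02057 m/day.
In each layer the seepage velocity is v_i = q/n_i, so the layer transit time is t_i = b_i·n_i / q:
  layer 1 (silty sand): t_1 = 7.71 × 0.25 / 0.02057 = 93.71 d
  layer 2 (silt): t_2 = 3.94 × 0.20 / 0.02057 = 38.31 d
Total t = Σ t_i = 132.0 days = 0.3614 years.

0.361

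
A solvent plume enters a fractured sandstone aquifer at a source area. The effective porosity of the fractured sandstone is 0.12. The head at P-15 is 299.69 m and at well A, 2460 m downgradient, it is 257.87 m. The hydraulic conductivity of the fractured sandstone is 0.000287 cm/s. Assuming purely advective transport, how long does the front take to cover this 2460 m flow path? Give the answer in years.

Convert K: 0.000287 cm/s × 864 = 0.2480 m/day.
Hydraulic gradient i = (299.69 − 257.87) / 2460 = 41.82 / 2460 = 0.01700.
Darcy flux q = K · i = 0.2480 × 0.01700 = 0.004215 m/day.
Seepage velocity v = q / n_e = 0.004215 / 0.12 = 0.03513 m/day.
Travel time t = L / v = 2460 / 0.03513 = 70028 days = 191.7 years.

192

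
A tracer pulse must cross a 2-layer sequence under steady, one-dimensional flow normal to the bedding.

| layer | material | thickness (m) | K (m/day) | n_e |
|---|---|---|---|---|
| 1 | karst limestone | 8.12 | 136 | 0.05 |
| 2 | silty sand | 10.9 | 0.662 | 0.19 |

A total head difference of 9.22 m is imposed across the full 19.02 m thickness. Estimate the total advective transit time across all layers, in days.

With flow normal to the layers, continuity requires the same specific discharge q through every layer.
Σ(b_i/K_i) = 8.12/136 + 10.9/0.662 = 16.52 d.
q = Δh / Σ(b_i/K_i) = 9.22 / 16.52 = 0.5579 m/day.
In each layer the seepage velocity is v_i = q/n_i, so the layer transit time is t_i = b_i·n_i / q:
  layer 1 (karst limestone): t_1 = 8.12 × 0.05 / 0.5579 = 0.7277 d
  layer 2 (silty sand): t_2 = 10.9 × 0.19 / 0.5579 = 3.712 d
Total t = Σ t_i = 4.440 days.

4.44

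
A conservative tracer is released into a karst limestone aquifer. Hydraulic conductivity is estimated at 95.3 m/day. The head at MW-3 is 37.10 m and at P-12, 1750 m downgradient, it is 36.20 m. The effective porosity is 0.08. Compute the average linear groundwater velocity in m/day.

0.613

Hydraulic gradient i = (37.10 − 36.20) / 1750 = 0.9 / 1750 = 0.0005143.
Darcy flux q = K · i = 95.30 × 0.0005143 = 0.04901 m/day.
Seepage velocity v = q / n_e = 0.04901 / 0.08 = 0.6126 m/day.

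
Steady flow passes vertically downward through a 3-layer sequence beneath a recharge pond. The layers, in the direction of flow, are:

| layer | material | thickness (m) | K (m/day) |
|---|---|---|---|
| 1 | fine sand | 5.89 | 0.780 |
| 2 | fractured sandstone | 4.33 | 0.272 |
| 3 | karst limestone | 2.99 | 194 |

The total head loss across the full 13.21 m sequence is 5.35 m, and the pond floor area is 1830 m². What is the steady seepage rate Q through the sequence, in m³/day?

417

Flow is perpendicular to layering, so the layers act in series and the equivalent K is the thickness-weighted harmonic mean.
Total thickness L = 5.89 + 4.33 + 2.99 = 13.21 m.
Σ(b_i/K_i) = 5.89/0.780 + 4.33/0.272 + 2.99/194 = 23.49 d.
K_eq = L / Σ(b_i/K_i) = 13.21 / 23.49 = 0.5625 m/day.
Q = K_eq · A · (Δh/L) = 0.5625 × 1830 × (5.35/13.21) = 416.9 m³/day.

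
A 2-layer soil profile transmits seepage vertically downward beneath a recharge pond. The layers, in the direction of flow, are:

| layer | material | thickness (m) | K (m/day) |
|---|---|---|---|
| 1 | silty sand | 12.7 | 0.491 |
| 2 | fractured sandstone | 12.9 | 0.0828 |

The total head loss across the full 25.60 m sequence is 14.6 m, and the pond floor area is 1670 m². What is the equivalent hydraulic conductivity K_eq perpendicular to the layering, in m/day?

Flow is perpendicular to layering, so the layers act in series and the equivalent K is the thickness-weighted harmonic mean.
Total thickness L = 12.7 + 12.9 = 25.60 m.
Σ(b_i/K_i) = 12.7/0.491 + 12.9/0.0828 = 181.7 d.
K_eq = L / Σ(b_i/K_i) = 25.60 / 181.7 = 0.1409 m/day.

0.141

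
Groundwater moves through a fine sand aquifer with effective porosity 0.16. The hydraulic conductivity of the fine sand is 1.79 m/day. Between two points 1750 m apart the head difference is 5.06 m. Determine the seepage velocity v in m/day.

Hydraulic gradient i = Δh / L = 5.06 / 1750 = 0.002891.
Darcy flux q = K · i = 1.790 × 0.002891 = 0.005176 m/day.
Seepage velocity v = q / n_e = 0.005176 / 0.16 = 0.03235 m/day.

0.0323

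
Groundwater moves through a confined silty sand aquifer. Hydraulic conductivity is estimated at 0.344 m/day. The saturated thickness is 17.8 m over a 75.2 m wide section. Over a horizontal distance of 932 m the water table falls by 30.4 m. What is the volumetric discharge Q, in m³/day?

15.0

Cross-sectional area A = 75.2 × 17.8 = 1339 m².
Hydraulic gradient i = Δh / L = 30.4 / 932 = 0.03262.
Darcy's law: Q = K · A · i = 0.3440 × 1339 × 0.03262 = 15.02 m³/day.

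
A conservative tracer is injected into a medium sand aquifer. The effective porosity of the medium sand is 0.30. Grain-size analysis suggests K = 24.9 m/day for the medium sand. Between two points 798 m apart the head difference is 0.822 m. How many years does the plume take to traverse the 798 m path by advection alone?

Hydraulic gradient i = Δh / L = 0.822 / 798 = 0.001030.
Darcy flux q = K · i = 24.90 × 0.001030 = 0.02565 m/day.
Seepage velocity v = q / n_e = 0.02565 / 0.30 = 0.08550 m/day.
Travel time t = L / v = 798 / 0.08550 = 9334 days = 25.55 years.

25.6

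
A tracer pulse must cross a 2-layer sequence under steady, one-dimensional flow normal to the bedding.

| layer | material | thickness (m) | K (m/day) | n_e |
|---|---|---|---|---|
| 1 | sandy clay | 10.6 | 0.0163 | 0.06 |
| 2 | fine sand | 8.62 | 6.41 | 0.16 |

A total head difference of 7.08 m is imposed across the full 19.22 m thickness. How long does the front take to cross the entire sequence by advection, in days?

185

With flow normal to the layers, continuity requires the same specific discharge q through every layer.
Σ(b_i/K_i) = 10.6/0.0163 + 8.62/6.41 = 651.7 d.
q = Δh / Σ(b_i/K_i) = 7.08 / 651.7 = 0.01086 m/day.
In each layer the seepage velocity is v_i = q/n_i, so the layer transit time is t_i = b_i·n_i / q:
  layer 1 (sandy clay): t_1 = 10.6 × 0.06 / 0.01086 = 58.54 d
  layer 2 (fine sand): t_2 = 8.62 × 0.16 / 0.01086 = 126.9 d
Total t = Σ t_i = 185.5 days.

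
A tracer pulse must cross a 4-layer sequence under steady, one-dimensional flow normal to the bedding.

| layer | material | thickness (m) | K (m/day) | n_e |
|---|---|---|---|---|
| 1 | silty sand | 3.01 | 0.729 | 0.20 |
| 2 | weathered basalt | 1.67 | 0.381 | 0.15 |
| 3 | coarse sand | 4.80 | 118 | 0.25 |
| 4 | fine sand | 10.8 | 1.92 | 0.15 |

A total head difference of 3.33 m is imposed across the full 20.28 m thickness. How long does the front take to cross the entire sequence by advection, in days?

15.6

With flow normal to the layers, continuity requires the same specific discharge q through every layer.
Σ(b_i/K_i) = 3.01/0.729 + 1.67/0.381 + 4.80/118 + 10.8/1.92 = 14.18 d.
q = Δh / Σ(b_i/K_i) = 3.33 / 14.18 = 0.2349 m/day.
In each layer the seepage velocity is v_i = q/n_i, so the layer transit time is t_i = b_i·n_i / q:
  layer 1 (silty sand): t_1 = 3.01 × 0.20 / 0.2349 = 2.563 d
  layer 2 (weathered basalt): t_2 = 1.67 × 0.15 / 0.2349 = 1.067 d
  layer 3 (coarse sand): t_3 = 4.80 × 0.25 / 0.2349 = 5.109 d
  layer 4 (fine sand): t_4 = 10.8 × 0.15 / 0.2349 = 6.897 d
Total t = Σ t_i = 15.64 days.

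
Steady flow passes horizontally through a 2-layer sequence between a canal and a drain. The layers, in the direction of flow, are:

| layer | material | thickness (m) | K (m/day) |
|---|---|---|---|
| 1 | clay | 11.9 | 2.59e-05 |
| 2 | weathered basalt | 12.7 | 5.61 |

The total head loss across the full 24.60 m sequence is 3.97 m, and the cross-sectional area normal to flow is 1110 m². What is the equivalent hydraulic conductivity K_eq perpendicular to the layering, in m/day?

Flow is perpendicular to layering, so the layers act in series and the equivalent K is the thickness-weighted harmonic mean.
Total thickness L = 11.9 + 12.7 = 24.60 m.
Σ(b_i/K_i) = 11.9/2.59e-05 + 12.7/5.61 = 4.595e+05 d.
K_eq = L / Σ(b_i/K_i) = 24.60 / 4.595e+05 = 5.354e-05 m/day.

5.35e-05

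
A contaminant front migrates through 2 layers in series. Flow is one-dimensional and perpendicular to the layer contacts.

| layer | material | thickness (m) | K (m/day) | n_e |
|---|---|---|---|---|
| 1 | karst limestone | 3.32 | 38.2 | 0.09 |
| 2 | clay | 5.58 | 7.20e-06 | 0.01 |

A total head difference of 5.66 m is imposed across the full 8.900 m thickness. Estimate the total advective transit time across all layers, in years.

With flow normal to the layers, continuity requires the same specific discharge q through every layer.
Σ(b_i/K_i) = 3.32/38.2 + 5.58/7.20e-06 = 7.750e+05 d.
q = Δh / Σ(b_i/K_i) = 5.66 / 7.750e+05 = 7.303e-06 m/day.
In each layer the seepage velocity is v_i = q/n_i, so the layer transit time is t_i = b_i·n_i / q:
  layer 1 (karst limestone): t_1 = 3.32 × 0.09 / 7.303e-06 = 40913 d
  layer 2 (clay): t_2 = 5.58 × 0.01 / 7.303e-06 = 7640 d
Total t = Σ t_i = 48554 days = 132.9 years.

133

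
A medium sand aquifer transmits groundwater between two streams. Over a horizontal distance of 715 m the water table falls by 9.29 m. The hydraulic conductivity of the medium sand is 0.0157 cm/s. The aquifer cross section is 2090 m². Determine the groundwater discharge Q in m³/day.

368

Convert K: 0.0157 cm/s × 864 = 13.56 m/day.
Hydraulic gradient i = Δh / L = 9.29 / 715 = 0.01299.
Darcy's law: Q = K · A · i = 13.56 × 2090 × 0.01299 = 368.4 m³/day.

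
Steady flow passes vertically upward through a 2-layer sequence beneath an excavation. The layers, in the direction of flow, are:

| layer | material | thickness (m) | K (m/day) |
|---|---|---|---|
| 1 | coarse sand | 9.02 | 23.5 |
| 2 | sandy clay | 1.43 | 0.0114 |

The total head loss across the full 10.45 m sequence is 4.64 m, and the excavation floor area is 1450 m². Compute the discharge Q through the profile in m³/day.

Flow is perpendicular to layering, so the layers act in series and the equivalent K is the thickness-weighted harmonic mean.
Total thickness L = 9.02 + 1.43 = 10.45 m.
Σ(b_i/K_i) = 9.02/23.5 + 1.43/0.0114 = 125.8 d.
K_eq = L / Σ(b_i/K_i) = 10.45 / 125.8 = 0.08305 m/day.
Q = K_eq · A · (Δh/L) = 0.08305 × 1450 × (4.64/10.45) = 53.47 m³/day.

53.5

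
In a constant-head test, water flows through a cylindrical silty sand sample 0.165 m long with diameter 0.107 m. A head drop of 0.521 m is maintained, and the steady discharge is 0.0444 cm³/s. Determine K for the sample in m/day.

Cross-sectional area A = π·(d/2)² = π × (0.107/2)² = 0.008992 m².
Convert discharge: 0.0444 cm³/s = 4.440e-08 m³/s.
Darcy's law rearranged: K = Q·L / (A·Δh) = 4.440e-08 × 0.165 / (0.008992 × 0.521) = 1.564e-06 m/s = 0.1351 m/day.

0.135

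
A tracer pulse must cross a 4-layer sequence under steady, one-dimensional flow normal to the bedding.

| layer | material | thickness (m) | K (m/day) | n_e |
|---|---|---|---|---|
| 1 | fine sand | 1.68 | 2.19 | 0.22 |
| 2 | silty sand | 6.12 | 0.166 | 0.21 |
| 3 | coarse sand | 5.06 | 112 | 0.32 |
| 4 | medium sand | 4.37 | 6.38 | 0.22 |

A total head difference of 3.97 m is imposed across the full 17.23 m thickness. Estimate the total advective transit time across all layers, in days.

40.9

With flow normal to the layers, continuity requires the same specific discharge q through every layer.
Σ(b_i/K_i) = 1.68/2.19 + 6.12/0.166 + 5.06/112 + 4.37/6.38 = 38.36 d.
q = Δh / Σ(b_i/K_i) = 3.97 / 38.36 = 0.1035 m/day.
In each layer the seepage velocity is v_i = q/n_i, so the layer transit time is t_i = b_i·n_i / q:
  layer 1 (fine sand): t_1 = 1.68 × 0.22 / 0.1035 = 3.572 d
  layer 2 (silty sand): t_2 = 6.12 × 0.21 / 0.1035 = 12.42 d
  layer 3 (coarse sand): t_3 = 5.06 × 0.32 / 0.1035 = 15.65 d
  layer 4 (medium sand): t_4 = 4.37 × 0.22 / 0.1035 = 9.291 d
Total t = Σ t_i = 40.93 days.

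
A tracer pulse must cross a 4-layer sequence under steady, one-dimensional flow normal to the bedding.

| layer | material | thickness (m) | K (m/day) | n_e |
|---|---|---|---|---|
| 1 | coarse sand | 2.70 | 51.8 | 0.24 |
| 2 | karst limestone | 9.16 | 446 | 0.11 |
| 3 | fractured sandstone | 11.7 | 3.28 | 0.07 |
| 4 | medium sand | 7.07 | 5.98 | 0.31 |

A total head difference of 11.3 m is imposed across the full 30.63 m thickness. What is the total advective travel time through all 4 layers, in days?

With flow normal to the layers, continuity requires the same specific discharge q through every layer.
Σ(b_i/K_i) = 2.70/51.8 + 9.16/446 + 11.7/3.28 + 7.07/5.98 = 4.822 d.
q = Δh / Σ(b_i/K_i) = 11.3 / 4.822 = 2.343 m/day.
In each layer the seepage velocity is v_i = q/n_i, so the layer transit time is t_i = b_i·n_i / q:
  layer 1 (coarse sand): t_1 = 2.70 × 0.24 / 2.343 = 0.2765 d
  layer 2 (karst limestone): t_2 = 9.16 × 0.11 / 2.343 = 0.4300 d
  layer 3 (fractured sandstone): t_3 = 11.7 × 0.07 / 2.343 = 0.3495 d
  layer 4 (medium sand): t_4 = 7.07 × 0.31 / 2.343 = 0.9353 d
Total t = Σ t_i = 1.991 days.

1.99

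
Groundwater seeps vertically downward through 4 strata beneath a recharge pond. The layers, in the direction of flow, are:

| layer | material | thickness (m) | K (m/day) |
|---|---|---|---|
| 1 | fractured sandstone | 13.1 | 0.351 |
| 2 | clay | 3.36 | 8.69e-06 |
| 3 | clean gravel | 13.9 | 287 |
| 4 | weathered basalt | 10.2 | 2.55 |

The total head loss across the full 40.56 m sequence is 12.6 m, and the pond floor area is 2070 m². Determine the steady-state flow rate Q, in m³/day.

0.0674

Flow is perpendicular to layering, so the layers act in series and the equivalent K is the thickness-weighted harmonic mean.
Total thickness L = 13.1 + 3.36 + 13.9 + 10.2 = 40.56 m.
Σ(b_i/K_i) = 13.1/0.351 + 3.36/8.69e-06 + 13.9/287 + 10.2/2.55 = 3.867e+05 d.
K_eq = L / Σ(b_i/K_i) = 40.56 / 3.867e+05 = 0.0001049 m/day.
Q = K_eq · A · (Δh/L) = 0.0001049 × 2070 × (12.6/40.56) = 0.06745 m³/day.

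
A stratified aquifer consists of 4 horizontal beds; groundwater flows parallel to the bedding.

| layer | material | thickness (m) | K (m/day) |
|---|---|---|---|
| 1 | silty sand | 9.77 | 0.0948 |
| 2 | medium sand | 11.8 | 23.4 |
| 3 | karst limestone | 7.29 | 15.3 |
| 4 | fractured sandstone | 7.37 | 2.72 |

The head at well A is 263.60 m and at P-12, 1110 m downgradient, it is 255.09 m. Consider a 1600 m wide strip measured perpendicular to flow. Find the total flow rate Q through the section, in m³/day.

Flow is parallel to layering, so each bed carries its own Darcy discharge and the transmissivities add.
Σ(K_i·b_i) = 0.0948×9.77 + 23.4×11.8 + 15.3×7.29 + 2.72×7.37 = 408.6 m²/day.
Hydraulic gradient i = (263.60 − 255.09) / 1110 = 8.51 / 1110 = 0.007667.
Q = Σ(K_i·b_i) · W · i = 408.6 × 1600 × 0.007667 = 5013 m³/day.

5010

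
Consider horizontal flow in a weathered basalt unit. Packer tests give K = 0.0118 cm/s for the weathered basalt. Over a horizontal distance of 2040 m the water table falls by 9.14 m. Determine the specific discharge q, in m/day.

Convert K: 0.0118 cm/s × 864 = 10.20 m/day.
Hydraulic gradient i = Δh / L = 9.14 / 2040 = 0.004480.
Specific discharge q = K · i = 10.20 × 0.004480 = 0.04568 m/day.

0.0457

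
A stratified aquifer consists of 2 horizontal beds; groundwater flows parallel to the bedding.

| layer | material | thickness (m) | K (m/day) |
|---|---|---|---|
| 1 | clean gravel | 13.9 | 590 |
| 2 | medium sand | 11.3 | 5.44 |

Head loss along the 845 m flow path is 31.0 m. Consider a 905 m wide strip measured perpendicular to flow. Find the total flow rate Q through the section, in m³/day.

Flow is parallel to layering, so each bed carries its own Darcy discharge and the transmissivities add.
Σ(K_i·b_i) = 590×13.9 + 5.44×11.3 = 8262 m²/day.
Hydraulic gradient i = Δh / L = 31.0 / 845 = 0.03669.
Q = Σ(K_i·b_i) · W · i = 8262 × 905 × 0.03669 = 2.743e+05 m³/day.

274000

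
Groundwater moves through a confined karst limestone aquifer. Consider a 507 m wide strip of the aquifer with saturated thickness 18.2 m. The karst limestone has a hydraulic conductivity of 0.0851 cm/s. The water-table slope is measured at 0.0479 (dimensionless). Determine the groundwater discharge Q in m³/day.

Convert K: 0.0851 cm/s × 864 = 73.53 m/day.
Cross-sectional area A = 507 × 18.2 = 9227 m².
Hydraulic gradient i = 0.0479.
Darcy's law: Q = K · A · i = 73.53 × 9227 × 0.04790 = 32498 m³/day.

32500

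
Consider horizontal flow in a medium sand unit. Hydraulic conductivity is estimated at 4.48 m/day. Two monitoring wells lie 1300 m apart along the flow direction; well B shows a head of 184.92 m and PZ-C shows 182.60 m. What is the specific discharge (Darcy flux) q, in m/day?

0.00800

Hydraulic gradient i = (184.92 − 182.60) / 1300 = 2.32 / 1300 = 0.001785.
Specific discharge q = K · i = 4.480 × 0.001785 = 0.007995 m/day.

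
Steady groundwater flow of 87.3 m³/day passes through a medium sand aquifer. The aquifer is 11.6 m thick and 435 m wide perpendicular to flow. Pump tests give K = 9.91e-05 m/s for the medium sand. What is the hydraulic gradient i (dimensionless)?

Convert K: 9.91e-05 m/s × 86400 = 8.562 m/day.
Cross-sectional area A = 435 × 11.6 = 5046 m².
From Q = K·A·i, i = Q / (K·A) = 87.3 / (8.562 × 5046) = 0.002021.

0.00202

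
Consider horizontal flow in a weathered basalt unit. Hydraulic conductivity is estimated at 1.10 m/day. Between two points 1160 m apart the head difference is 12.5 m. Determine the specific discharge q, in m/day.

Hydraulic gradient i = Δh / L = 12.5 / 1160 = 0.01078.
Specific discharge q = K · i = 1.100 × 0.01078 = 0.01185 m/day.

0.0119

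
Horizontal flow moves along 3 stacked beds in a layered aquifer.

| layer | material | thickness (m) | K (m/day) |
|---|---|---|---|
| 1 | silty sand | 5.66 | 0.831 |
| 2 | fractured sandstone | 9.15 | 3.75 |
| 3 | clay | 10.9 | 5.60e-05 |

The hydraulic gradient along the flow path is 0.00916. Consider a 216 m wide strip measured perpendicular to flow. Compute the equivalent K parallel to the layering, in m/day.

1.52

Flow is parallel to layering, so each bed carries its own Darcy discharge and the transmissivities add.
Σ(K_i·b_i) = 0.831×5.66 + 3.75×9.15 + 5.60e-05×10.9 = 39.02 m²/day.
Total thickness b = 25.71 m, so K_eq = Σ(K_i·b_i)/b = 1.518 m/day.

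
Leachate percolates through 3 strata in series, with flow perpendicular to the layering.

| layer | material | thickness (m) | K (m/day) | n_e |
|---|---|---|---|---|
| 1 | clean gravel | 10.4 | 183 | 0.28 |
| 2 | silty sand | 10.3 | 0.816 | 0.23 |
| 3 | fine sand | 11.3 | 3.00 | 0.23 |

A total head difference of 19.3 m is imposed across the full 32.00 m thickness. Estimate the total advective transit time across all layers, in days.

With flow normal to the layers, continuity requires the same specific discharge q through every layer.
Σ(b_i/K_i) = 10.4/183 + 10.3/0.816 + 11.3/3.00 = 16.45 d.
q = Δh / Σ(b_i/K_i) = 19.3 / 16.45 = 1.174 m/day.
In each layer the seepage velocity is v_i = q/n_i, so the layer transit time is t_i = b_i·n_i / q:
  layer 1 (clean gravel): t_1 = 10.4 × 0.28 / 1.174 = 2.481 d
  layer 2 (silty sand): t_2 = 10.3 × 0.23 / 1.174 = 2.019 d
  layer 3 (fine sand): t_3 = 11.3 × 0.23 / 1.174 = 2.215 d
Total t = Σ t_i = 6.715 days.

6.71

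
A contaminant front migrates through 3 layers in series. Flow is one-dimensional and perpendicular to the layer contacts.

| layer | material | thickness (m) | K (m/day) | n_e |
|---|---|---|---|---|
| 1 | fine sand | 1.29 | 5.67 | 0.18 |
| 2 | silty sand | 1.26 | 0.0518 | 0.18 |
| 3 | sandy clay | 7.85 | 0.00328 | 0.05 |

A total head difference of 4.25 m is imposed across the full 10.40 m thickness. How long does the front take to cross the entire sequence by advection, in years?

With flow normal to the layers, continuity requires the same specific discharge q through every layer.
Σ(b_i/K_i) = 1.29/5.67 + 1.26/0.0518 + 7.85/0.00328 = 2418 d.
q = Δh / Σ(b_i/K_i) = 4.25 / 2418 = 0.001758 m/day.
In each layer the seepage velocity is v_i = q/n_i, so the layer transit time is t_i = b_i·n_i / q:
  layer 1 (fine sand): t_1 = 1.29 × 0.18 / 0.001758 = 132.1 d
  layer 2 (silty sand): t_2 = 1.26 × 0.18 / 0.001758 = 129.0 d
  layer 3 (sandy clay): t_3 = 7.85 × 0.05 / 0.001758 = 223.3 d
Total t = Σ t_i = 484.4 days = 1.326 years.

1.33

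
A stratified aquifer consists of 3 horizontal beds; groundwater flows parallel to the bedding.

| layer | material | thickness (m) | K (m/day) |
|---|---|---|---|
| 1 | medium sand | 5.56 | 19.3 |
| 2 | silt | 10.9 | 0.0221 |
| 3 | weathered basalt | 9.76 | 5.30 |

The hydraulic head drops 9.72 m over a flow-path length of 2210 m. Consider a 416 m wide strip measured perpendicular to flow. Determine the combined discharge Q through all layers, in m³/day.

Flow is parallel to layering, so each bed carries its own Darcy discharge and the transmissivities add.
Σ(K_i·b_i) = 19.3×5.56 + 0.0221×10.9 + 5.30×9.76 = 159.3 m²/day.
Hydraulic gradient i = Δh / L = 9.72 / 2210 = 0.004398.
Q = Σ(K_i·b_i) · W · i = 159.3 × 416 × 0.004398 = 291.4 m³/day.

291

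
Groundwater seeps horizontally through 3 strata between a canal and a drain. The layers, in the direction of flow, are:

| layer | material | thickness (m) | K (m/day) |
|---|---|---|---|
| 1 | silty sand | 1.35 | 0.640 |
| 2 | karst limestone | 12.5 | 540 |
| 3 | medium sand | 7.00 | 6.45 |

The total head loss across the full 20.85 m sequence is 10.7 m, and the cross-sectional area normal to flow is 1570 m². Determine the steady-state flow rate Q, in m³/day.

Flow is perpendicular to layering, so the layers act in series and the equivalent K is the thickness-weighted harmonic mean.
Total thickness L = 1.35 + 12.5 + 7.00 = 20.85 m.
Σ(b_i/K_i) = 1.35/0.640 + 12.5/540 + 7.00/6.45 = 3.218 d.
K_eq = L / Σ(b_i/K_i) = 20.85 / 3.218 = 6.480 m/day.
Q = K_eq · A · (Δh/L) = 6.480 × 1570 × (10.7/20.85) = 5221 m³/day.

5220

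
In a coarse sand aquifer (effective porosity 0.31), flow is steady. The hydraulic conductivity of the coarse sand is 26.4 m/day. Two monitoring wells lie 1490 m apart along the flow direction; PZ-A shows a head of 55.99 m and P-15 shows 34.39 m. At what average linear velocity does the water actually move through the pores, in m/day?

1.23

Hydraulic gradient i = (55.99 − 34.39) / 1490 = 21.6 / 1490 = 0.01450.
Darcy flux q = K · i = 26.40 × 0.01450 = 0.3827 m/day.
Seepage velocity v = q / n_e = 0.3827 / 0.31 = 1.235 m/day.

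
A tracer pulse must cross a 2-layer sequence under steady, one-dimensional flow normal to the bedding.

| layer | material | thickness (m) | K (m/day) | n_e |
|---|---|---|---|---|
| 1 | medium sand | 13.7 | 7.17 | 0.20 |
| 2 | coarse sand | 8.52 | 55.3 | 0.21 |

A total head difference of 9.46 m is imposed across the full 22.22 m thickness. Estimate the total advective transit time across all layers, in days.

With flow normal to the layers, continuity requires the same specific discharge q through every layer.
Σ(b_i/K_i) = 13.7/7.17 + 8.52/55.3 = 2.065 d.
q = Δh / Σ(b_i/K_i) = 9.46 / 2.065 = 4.582 m/day.
In each layer the seepage velocity is v_i = q/n_i, so the layer transit time is t_i = b_i·n_i / q:
  layer 1 (medium sand): t_1 = 13.7 × 0.20 / 4.582 = 0.5981 d
  layer 2 (coarse sand): t_2 = 8.52 × 0.21 / 4.582 = 0.3905 d
Total t = Σ t_i = 0.9886 days.

0.989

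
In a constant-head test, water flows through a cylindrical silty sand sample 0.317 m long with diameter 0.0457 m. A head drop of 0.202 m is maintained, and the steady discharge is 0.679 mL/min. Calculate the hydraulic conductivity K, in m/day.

0.935

Cross-sectional area A = π·(d/2)² = π × (0.0457/2)² = 0.001640 m².
Convert discharge: 0.679 mL/min = 1.132e-08 m³/s.
Darcy's law rearranged: K = Q·L / (A·Δh) = 1.132e-08 × 0.317 / (0.001640 × 0.202) = 1.083e-05 m/s = 0.9354 m/day.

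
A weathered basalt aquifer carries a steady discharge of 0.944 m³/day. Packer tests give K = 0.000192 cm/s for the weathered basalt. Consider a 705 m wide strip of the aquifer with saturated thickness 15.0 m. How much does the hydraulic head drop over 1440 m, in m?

0.775

Convert K: 0.000192 cm/s × 864 = 0.1659 m/day.
Cross-sectional area A = 705 × 15.0 = 10575 m².
From Q = K·A·i, i = Q / (K·A) = 0.944 / (0.1659 × 10575) = 0.0005381.
Head loss Δh = i · L = 0.0005381 × 1440 = 0.7749 m.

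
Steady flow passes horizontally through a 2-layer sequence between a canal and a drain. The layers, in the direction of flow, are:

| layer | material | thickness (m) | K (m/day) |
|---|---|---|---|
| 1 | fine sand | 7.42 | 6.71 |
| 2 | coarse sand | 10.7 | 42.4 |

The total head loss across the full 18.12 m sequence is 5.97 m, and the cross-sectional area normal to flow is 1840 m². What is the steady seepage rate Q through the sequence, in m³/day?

Flow is perpendicular to layering, so the layers act in series and the equivalent K is the thickness-weighted harmonic mean.
Total thickness L = 7.42 + 10.7 = 18.12 m.
Σ(b_i/K_i) = 7.42/6.71 + 10.7/42.4 = 1.358 d.
K_eq = L / Σ(b_i/K_i) = 18.12 / 1.358 = 13.34 m/day.
Q = K_eq · A · (Δh/L) = 13.34 × 1840 × (5.97/18.12) = 8088 m³/day.

8090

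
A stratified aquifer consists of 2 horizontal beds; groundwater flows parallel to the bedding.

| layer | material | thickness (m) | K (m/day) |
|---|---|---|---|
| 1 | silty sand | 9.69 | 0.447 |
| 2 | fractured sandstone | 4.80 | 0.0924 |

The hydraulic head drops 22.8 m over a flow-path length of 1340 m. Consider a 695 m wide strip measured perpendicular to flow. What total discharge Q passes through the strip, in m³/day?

Flow is parallel to layering, so each bed carries its own Darcy discharge and the transmissivities add.
Σ(K_i·b_i) = 0.447×9.69 + 0.0924×4.80 = 4.775 m²/day.
Hydraulic gradient i = Δh / L = 22.8 / 1340 = 0.01701.
Q = Σ(K_i·b_i) · W · i = 4.775 × 695 × 0.01701 = 56.47 m³/day.

56.5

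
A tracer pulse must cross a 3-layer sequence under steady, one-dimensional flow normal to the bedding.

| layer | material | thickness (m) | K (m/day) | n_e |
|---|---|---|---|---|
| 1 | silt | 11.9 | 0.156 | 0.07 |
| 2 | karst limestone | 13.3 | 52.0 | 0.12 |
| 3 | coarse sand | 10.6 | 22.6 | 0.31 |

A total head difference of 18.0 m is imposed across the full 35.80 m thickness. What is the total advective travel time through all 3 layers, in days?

With flow normal to the layers, continuity requires the same specific discharge q through every layer.
Σ(b_i/K_i) = 11.9/0.156 + 13.3/52.0 + 10.6/22.6 = 77.01 d.
q = Δh / Σ(b_i/K_i) = 18.0 / 77.01 = 0.2337 m/day.
In each layer the seepage velocity is v_i = q/n_i, so the layer transit time is t_i = b_i·n_i / q:
  layer 1 (silt): t_1 = 11.9 × 0.07 / 0.2337 = 3.564 d
  layer 2 (karst limestone): t_2 = 13.3 × 0.12 / 0.2337 = 6.828 d
  layer 3 (coarse sand): t_3 = 10.6 × 0.31 / 0.2337 = 14.06 d
Total t = Σ t_i = 24.45 days.

24.4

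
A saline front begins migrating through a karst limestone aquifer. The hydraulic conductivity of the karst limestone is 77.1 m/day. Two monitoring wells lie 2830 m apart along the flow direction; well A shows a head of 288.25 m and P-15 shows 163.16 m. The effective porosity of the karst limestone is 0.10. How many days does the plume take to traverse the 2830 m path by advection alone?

83.0

Hydraulic gradient i = (288.25 − 163.16) / 2830 = 125.09 / 2830 = 0.04420.
Darcy flux q = K · i = 77.10 × 0.04420 = 3.408 m/day.
Seepage velocity v = q / n_e = 3.408 / 0.10 = 34.08 m/day.
Travel time t = L / v = 2830 / 34.08 = 83.04 days.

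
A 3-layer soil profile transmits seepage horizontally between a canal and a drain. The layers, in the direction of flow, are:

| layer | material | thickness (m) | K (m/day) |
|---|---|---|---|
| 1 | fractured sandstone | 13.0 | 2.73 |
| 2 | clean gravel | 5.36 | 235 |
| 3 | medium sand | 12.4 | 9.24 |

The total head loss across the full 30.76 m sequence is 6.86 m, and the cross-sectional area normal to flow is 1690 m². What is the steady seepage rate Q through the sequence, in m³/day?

1890

Flow is perpendicular to layering, so the layers act in series and the equivalent K is the thickness-weighted harmonic mean.
Total thickness L = 13.0 + 5.36 + 12.4 = 30.76 m.
Σ(b_i/K_i) = 13.0/2.73 + 5.36/235 + 12.4/9.24 = 6.127 d.
K_eq = L / Σ(b_i/K_i) = 30.76 / 6.127 = 5.021 m/day.
Q = K_eq · A · (Δh/L) = 5.021 × 1690 × (6.86/30.76) = 1892 m³/day.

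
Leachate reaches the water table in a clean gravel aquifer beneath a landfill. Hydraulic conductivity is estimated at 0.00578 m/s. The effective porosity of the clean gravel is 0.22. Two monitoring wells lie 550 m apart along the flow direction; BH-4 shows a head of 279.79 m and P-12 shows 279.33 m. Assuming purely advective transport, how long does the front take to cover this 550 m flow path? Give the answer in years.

0.793

Convert K: 0.00578 m/s × 86400 = 499.4 m/day.
Hydraulic gradient i = (279.79 − 279.33) / 550 = 0.46 / 550 = 0.0008364.
Darcy flux q = K · i = 499.4 × 0.0008364 = 0.4177 m/day.
Seepage velocity v = q / n_e = 0.4177 / 0.22 = 1.899 m/day.
Travel time t = L / v = 550 / 1.899 = 289.7 days = 0.7932 years.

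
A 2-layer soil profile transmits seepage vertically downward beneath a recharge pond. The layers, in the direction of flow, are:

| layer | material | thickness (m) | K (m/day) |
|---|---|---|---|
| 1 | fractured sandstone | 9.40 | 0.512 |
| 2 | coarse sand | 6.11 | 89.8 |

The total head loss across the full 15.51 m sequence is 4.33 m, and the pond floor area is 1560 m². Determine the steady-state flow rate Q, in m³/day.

Flow is perpendicular to layering, so the layers act in series and the equivalent K is the thickness-weighted harmonic mean.
Total thickness L = 9.40 + 6.11 = 15.51 m.
Σ(b_i/K_i) = 9.40/0.512 + 6.11/89.8 = 18.43 d.
K_eq = L / Σ(b_i/K_i) = 15.51 / 18.43 = 0.8417 m/day.
Q = K_eq · A · (Δh/L) = 0.8417 × 1560 × (4.33/15.51) = 366.6 m³/day.

367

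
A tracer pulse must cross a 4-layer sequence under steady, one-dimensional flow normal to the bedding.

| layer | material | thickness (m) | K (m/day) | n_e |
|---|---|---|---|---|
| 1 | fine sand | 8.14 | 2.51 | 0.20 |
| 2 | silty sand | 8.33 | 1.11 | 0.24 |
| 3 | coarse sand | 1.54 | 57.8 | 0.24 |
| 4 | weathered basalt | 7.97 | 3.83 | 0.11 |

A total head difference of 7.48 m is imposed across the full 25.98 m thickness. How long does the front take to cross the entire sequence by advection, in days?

8.38

With flow normal to the layers, continuity requires the same specific discharge q through every layer.
Σ(b_i/K_i) = 8.14/2.51 + 8.33/1.11 + 1.54/57.8 + 7.97/3.83 = 12.86 d.
q = Δh / Σ(b_i/K_i) = 7.48 / 12.86 = 0.5819 m/day.
In each layer the seepage velocity is v_i = q/n_i, so the layer transit time is t_i = b_i·n_i / q:
  layer 1 (fine sand): t_1 = 8.14 × 0.20 / 0.5819 = 2.798 d
  layer 2 (silty sand): t_2 = 8.33 × 0.24 / 0.5819 = 3.436 d
  layer 3 (coarse sand): t_3 = 1.54 × 0.24 / 0.5819 = 0.6352 d
  layer 4 (weathered basalt): t_4 = 7.97 × 0.11 / 0.5819 = 1.507 d
Total t = Σ t_i = 8.376 days.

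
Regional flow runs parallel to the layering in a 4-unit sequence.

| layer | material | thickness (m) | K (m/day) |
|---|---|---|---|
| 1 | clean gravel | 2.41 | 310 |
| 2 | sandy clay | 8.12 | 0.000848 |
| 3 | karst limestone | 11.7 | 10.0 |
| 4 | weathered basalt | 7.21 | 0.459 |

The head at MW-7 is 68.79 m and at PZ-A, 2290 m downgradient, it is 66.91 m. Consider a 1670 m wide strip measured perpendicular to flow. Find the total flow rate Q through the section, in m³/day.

1190

Flow is parallel to layering, so each bed carries its own Darcy discharge and the transmissivities add.
Σ(K_i·b_i) = 310×2.41 + 0.000848×8.12 + 10.0×11.7 + 0.459×7.21 = 867.4 m²/day.
Hydraulic gradient i = (68.79 − 66.91) / 2290 = 1.88 / 2290 = 0.0008210.
Q = Σ(K_i·b_i) · W · i = 867.4 × 1670 × 0.0008210 = 1189 m³/day.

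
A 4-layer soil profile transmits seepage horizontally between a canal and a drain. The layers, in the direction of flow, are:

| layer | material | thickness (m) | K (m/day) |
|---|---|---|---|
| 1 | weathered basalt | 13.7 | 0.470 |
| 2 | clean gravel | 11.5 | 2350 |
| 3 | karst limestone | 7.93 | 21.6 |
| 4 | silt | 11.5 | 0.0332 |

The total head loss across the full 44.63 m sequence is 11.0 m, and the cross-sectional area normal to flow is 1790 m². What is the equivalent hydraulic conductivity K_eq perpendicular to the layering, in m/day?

Flow is perpendicular to layering, so the layers act in series and the equivalent K is the thickness-weighted harmonic mean.
Total thickness L = 13.7 + 11.5 + 7.93 + 11.5 = 44.63 m.
Σ(b_i/K_i) = 13.7/0.470 + 11.5/2350 + 7.93/21.6 + 11.5/0.0332 = 375.9 d.
K_eq = L / Σ(b_i/K_i) = 44.63 / 375.9 = 0.1187 m/day.

0.119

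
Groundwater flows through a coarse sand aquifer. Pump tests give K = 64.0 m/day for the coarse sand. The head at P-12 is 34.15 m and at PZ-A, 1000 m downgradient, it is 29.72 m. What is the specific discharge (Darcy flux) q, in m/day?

0.284

Hydraulic gradient i = (34.15 − 29.72) / 1000 = 4.43 / 1000 = 0.004430.
Specific discharge q = K · i = 64.00 × 0.004430 = 0.2835 m/day.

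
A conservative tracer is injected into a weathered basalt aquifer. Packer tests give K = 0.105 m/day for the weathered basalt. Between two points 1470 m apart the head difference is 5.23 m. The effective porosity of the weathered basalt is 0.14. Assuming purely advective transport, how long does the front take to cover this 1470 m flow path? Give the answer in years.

Hydraulic gradient i = Δh / L = 5.23 / 1470 = 0.003558.
Darcy flux q = K · i = 0.1050 × 0.003558 = 0.0003736 m/day.
Seepage velocity v = q / n_e = 0.0003736 / 0.14 = 0.002668 m/day.
Travel time t = L / v = 1470 / 0.002668 = 5.509e+05 days = 1508 years.

1510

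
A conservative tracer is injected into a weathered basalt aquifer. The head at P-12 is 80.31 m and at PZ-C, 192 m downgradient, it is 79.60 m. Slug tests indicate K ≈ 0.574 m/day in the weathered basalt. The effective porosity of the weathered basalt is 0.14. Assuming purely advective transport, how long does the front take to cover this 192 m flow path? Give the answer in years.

Hydraulic gradient i = (80.31 − 79.60) / 192 = 0.71 / 192 = 0.003698.
Darcy flux q = K · i = 0.5740 × 0.003698 = 0.002123 m/day.
Seepage velocity v = q / n_e = 0.002123 / 0.14 = 0.01516 m/day.
Travel time t = L / v = 192 / 0.01516 = 12664 days = 34.67 years.

34.7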